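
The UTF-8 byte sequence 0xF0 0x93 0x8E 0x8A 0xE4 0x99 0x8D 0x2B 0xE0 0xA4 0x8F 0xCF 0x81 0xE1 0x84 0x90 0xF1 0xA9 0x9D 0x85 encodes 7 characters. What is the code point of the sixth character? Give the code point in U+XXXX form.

U+1110

Offset 0: leading byte 0xF0 = 11110000 → 4-byte char #1 = F0 93 8E 8A.
Offset 4: leading byte 0xE4 = 11100100 → 3-byte char #2 = E4 99 8D.
Offset 7: leading byte 0x2B = 00101011 → 1-byte char #3 = 2B.
Offset 8: leading byte 0xE0 = 11100000 → 3-byte char #4 = E0 A4 8F.
Offset 11: leading byte 0xCF = 11001111 → 2-byte char #5 = CF 81.
Offset 13: leading byte 0xE1 = 11100001 → 3-byte char #6 = E1 84 90.
Leading byte 0xE1 = 11100001 matches 1110xxxx → 3-byte sequence.
Byte 1: 0xE1 = 11100001, payload 0001 (4 bits).
Byte 2: 0x84 = 10000100 (10xxxxxx ✓), payload 000100.
Byte 3: 0x90 = 10010000 (10xxxxxx ✓), payload 010000.
Concatenate: 0001000100010000 = 0x1110 (16 bits → U+1110).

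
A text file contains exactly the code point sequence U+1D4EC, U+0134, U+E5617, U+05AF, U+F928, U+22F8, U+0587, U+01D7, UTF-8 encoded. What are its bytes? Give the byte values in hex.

F0 9D 93 AC C4 B4 F3 A5 98 97 D6 AF EF A4 A8 E2 8B B8 D6 87 C7 97

U+1D4EC: 4-byte form → F0 9D 93 AC.
U+0134: 2-byte form → C4 B4.
U+E5617: 4-byte form → F3 A5 98 97.
U+05AF: 2-byte form → D6 AF.
U+F928: 3-byte form → EF A4 A8.
U+22F8: 3-byte form → E2 8B B8.
U+0587: 2-byte form → D6 87.
U+01D7: 2-byte form → C7 97.
Concatenated (22 bytes): F0 9D 93 AC C4 B4 F3 A5 98 97 D6 AF EF A4 A8 E2 8B B8 D6 87 C7 97.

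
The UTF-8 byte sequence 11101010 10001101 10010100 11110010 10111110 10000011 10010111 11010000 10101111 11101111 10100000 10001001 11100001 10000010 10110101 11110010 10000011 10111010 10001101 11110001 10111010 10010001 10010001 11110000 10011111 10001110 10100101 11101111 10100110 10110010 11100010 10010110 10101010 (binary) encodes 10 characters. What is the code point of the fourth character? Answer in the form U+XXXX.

Offset 0: leading byte 0xEA = 11101010 → 3-byte char #1 = EA 8D 94.
Offset 3: leading byte 0xF2 = 11110010 → 4-byte char #2 = F2 BE 83 97.
Offset 7: leading byte 0xD0 = 11010000 → 2-byte char #3 = D0 AF.
Offset 9: leading byte 0xEF = 11101111 → 3-byte char #4 = EF A0 89.
Leading byte 0xEF = 11101111 matches 1110xxxx → 3-byte sequence.
Byte 1: 0xEF = 11101111, payload 1111 (4 bits).
Byte 2: 0xA0 = 10100000 (10xxxxxx ✓), payload 100000.
Byte 3: 0x89 = 10001001 (10xxxxxx ✓), payload 001001.
Concatenate: 1111100000001001 = 0xF809 (16 bits → U+F809).

U+F809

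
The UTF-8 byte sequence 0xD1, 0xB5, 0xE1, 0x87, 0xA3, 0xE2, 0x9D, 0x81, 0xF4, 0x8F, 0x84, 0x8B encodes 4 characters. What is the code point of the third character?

U+2741

Offset 0: leading byte 0xD1 = 11010001 → 2-byte char #1 = D1 B5.
Offset 2: leading byte 0xE1 = 11100001 → 3-byte char #2 = E1 87 A3.
Offset 5: leading byte 0xE2 = 11100010 → 3-byte char #3 = E2 9D 81.
Leading byte 0xE2 = 11100010 matches 1110xxxx → 3-byte sequence.
Byte 1: 0xE2 = 11100010, payload 0010 (4 bits).
Byte 2: 0x9D = 10011101 (10xxxxxx ✓), payload 011101.
Byte 3: 0x81 = 10000001 (10xxxxxx ✓), payload 000001.
Concatenate: 0010011101000001 = 0x2741 (16 bits → U+2741).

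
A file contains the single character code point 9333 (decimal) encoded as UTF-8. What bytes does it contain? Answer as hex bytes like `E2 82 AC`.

U+2475 = 0x2475 = 9333 decimal. In range U+0800–U+FFFF → 3-byte form: 1110xxxx 10xxxxxx 10xxxxxx.
Binary (16 bits): 0010010001110101.
Split 4+6+6: 0010 | 010001 | 110101.
Byte 1: 11100010 = 0xE2.
Byte 2: 10010001 = 0x91.
Byte 3: 10110101 = 0xB5.

E2 91 B5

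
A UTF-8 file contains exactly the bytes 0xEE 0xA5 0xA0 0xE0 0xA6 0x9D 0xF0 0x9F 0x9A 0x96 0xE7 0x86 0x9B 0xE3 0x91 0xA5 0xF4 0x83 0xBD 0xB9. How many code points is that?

Byte at offset 0: 0xEE = 11101110 → 3-byte char (#1). Advance 3.
Byte at offset 3: 0xE0 = 11100000 → 3-byte char (#2). Advance 3.
Byte at offset 6: 0xF0 = 11110000 → 4-byte char (#3). Advance 4.
Byte at offset 10: 0xE7 = 11100111 → 3-byte char (#4). Advance 3.
Byte at offset 13: 0xE3 = 11100011 → 3-byte char (#5). Advance 3.
Byte at offset 16: 0xF4 = 11110100 → 4-byte char (#6). Advance 4.
Reached end at offset 20 after 6 code points.

6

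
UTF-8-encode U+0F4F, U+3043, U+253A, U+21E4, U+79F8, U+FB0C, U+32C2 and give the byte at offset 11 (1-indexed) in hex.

1-indexed offset 11 is 0-indexed offset 10.
U+0F4F → 3-byte form E0 BD 8F at offsets 0–2.
U+3043 → 3-byte form E3 81 83 at offsets 3–5.
U+253A → 3-byte form E2 94 BA at offsets 6–8.
U+21E4 → 3-byte form E2 87 A4 at offsets 9–11.
Offset 10 falls in char 4's range; it's byte 2 of E2 87 A4 = 0x87.

0x87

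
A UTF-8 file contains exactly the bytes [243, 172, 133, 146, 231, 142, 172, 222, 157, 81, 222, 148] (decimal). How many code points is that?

5

Byte at offset 0: 0xF3 = 11110011 → 4-byte char (#1). Advance 4.
Byte at offset 4: 0xE7 = 11100111 → 3-byte char (#2). Advance 3.
Byte at offset 7: 0xDE = 11011110 → 2-byte char (#3). Advance 2.
Byte at offset 9: 0x51 = 01010001 → 1-byte char (#4). Advance 1.
Byte at offset 10: 0xDE = 11011110 → 2-byte char (#5). Advance 2.
Reached end at offset 12 after 5 code points.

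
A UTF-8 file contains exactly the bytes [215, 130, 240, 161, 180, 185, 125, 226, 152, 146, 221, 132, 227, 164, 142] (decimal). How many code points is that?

Byte at offset 0: 0xD7 = 11010111 → 2-byte char (#1). Advance 2.
Byte at offset 2: 0xF0 = 11110000 → 4-byte char (#2). Advance 4.
Byte at offset 6: 0x7D = 01111101 → 1-byte char (#3). Advance 1.
Byte at offset 7: 0xE2 = 11100010 → 3-byte char (#4). Advance 3.
Byte at offset 10: 0xDD = 11011101 → 2-byte char (#5). Advance 2.
Byte at offset 12: 0xE3 = 11100011 → 3-byte char (#6). Advance 3.
Reached end at offset 15 after 6 code points.

6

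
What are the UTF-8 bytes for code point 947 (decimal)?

U+03B3 = 0x3B3 = 947 decimal. In range U+0080–U+07FF → 2-byte form: 110xxxxx 10xxxxxx.
Binary (11 bits): 01110110011.
Split 5+6: 01110 | 110011.
Byte 1: 11001110 = 0xCE.
Byte 2: 10110011 = 0xB3.

CE B3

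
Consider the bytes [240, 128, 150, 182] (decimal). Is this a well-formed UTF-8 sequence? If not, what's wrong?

invalid (overlong encoding)

Leading byte 0xF0 = 11110000 → 4-byte form.
Continuation bytes all match 10xxxxxx. Payload decodes to 0x5B6.
But 0x5B6 < 0x10000, the minimum for a 4-byte sequence — this is an overlong encoding.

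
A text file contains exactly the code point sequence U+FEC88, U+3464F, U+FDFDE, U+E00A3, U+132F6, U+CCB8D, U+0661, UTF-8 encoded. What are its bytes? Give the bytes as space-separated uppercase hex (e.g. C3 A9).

F3 BE B2 88 F0 B4 99 8F F3 BD BF 9E F3 A0 82 A3 F0 93 8B B6 F3 8C AE 8D D9 A1

U+FEC88: 4-byte form → F3 BE B2 88.
U+3464F: 4-byte form → F0 B4 99 8F.
U+FDFDE: 4-byte form → F3 BD BF 9E.
U+E00A3: 4-byte form → F3 A0 82 A3.
U+132F6: 4-byte form → F0 93 8B B6.
U+CCB8D: 4-byte form → F3 8C AE 8D.
U+0661: 2-byte form → D9 A1.
Concatenated (26 bytes): F3 BE B2 88 F0 B4 99 8F F3 BD BF 9E F3 A0 82 A3 F0 93 8B B6 F3 8C AE 8D D9 A1.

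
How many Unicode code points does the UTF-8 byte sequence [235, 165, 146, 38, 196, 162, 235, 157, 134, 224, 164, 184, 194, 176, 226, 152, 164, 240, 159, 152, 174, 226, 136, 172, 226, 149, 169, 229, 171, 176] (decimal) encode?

11

Byte at offset 0: 0xEB = 11101011 → 3-byte char (#1). Advance 3.
Byte at offset 3: 0x26 = 00100110 → 1-byte char (#2). Advance 1.
Byte at offset 4: 0xC4 = 11000100 → 2-byte char (#3). Advance 2.
Byte at offset 6: 0xEB = 11101011 → 3-byte char (#4). Advance 3.
Byte at offset 9: 0xE0 = 11100000 → 3-byte char (#5). Advance 3.
Byte at offset 12: 0xC2 = 11000010 → 2-byte char (#6). Advance 2.
Byte at offset 14: 0xE2 = 11100010 → 3-byte char (#7). Advance 3.
Byte at offset 17: 0xF0 = 11110000 → 4-byte char (#8). Advance 4.
Byte at offset 21: 0xE2 = 11100010 → 3-byte char (#9). Advance 3.
Byte at offset 24: 0xE2 = 11100010 → 3-byte char (#10). Advance 3.
Byte at offset 27: 0xE5 = 11100101 → 3-byte char (#11). Advance 3.
Reached end at offset 30 after 11 code points.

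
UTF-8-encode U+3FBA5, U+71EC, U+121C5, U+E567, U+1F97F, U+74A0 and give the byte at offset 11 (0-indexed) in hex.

0xEE

U+3FBA5 → 4-byte form F0 BF AE A5 at offsets 0–3.
U+71EC → 3-byte form E7 87 AC at offsets 4–6.
U+121C5 → 4-byte form F0 92 87 85 at offsets 7–10.
U+E567 → 3-byte form EE 95 A7 at offsets 11–13.
Offset 11 falls in char 4's range; it's byte 1 of EE 95 A7 = 0xEE.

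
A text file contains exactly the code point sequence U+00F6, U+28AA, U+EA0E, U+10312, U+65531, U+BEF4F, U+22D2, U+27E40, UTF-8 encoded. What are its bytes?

C3 B6 E2 A2 AA EE A8 8E F0 90 8C 92 F1 A5 94 B1 F2 BE BD 8F E2 8B 92 F0 A7 B9 80

U+00F6: 2-byte form → C3 B6.
U+28AA: 3-byte form → E2 A2 AA.
U+EA0E: 3-byte form → EE A8 8E.
U+10312: 4-byte form → F0 90 8C 92.
U+65531: 4-byte form → F1 A5 94 B1.
U+BEF4F: 4-byte form → F2 BE BD 8F.
U+22D2: 3-byte form → E2 8B 92.
U+27E40: 4-byte form → F0 A7 B9 80.
Concatenated (27 bytes): C3 B6 E2 A2 AA EE A8 8E F0 90 8C 92 F1 A5 94 B1 F2 BE BD 8F E2 8B 92 F0 A7 B9 80.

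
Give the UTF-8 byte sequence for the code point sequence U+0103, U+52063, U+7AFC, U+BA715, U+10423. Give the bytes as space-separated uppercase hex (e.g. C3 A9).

U+0103: 2-byte form → C4 83.
U+52063: 4-byte form → F1 92 81 A3.
U+7AFC: 3-byte form → E7 AB BC.
U+BA715: 4-byte form → F2 BA 9C 95.
U+10423: 4-byte form → F0 90 90 A3.
Concatenated (17 bytes): C4 83 F1 92 81 A3 E7 AB BC F2 BA 9C 95 F0 90 90 A3.

C4 83 F1 92 81 A3 E7 AB BC F2 BA 9C 95 F0 90 90 A3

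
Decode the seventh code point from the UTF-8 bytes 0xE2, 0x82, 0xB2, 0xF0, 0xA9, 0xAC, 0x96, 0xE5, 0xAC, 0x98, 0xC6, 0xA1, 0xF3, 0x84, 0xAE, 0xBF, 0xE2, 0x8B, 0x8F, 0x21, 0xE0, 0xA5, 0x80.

U+0021

Offset 0: leading byte 0xE2 = 11100010 → 3-byte char #1 = E2 82 B2.
Offset 3: leading byte 0xF0 = 11110000 → 4-byte char #2 = F0 A9 AC 96.
Offset 7: leading byte 0xE5 = 11100101 → 3-byte char #3 = E5 AC 98.
Offset 10: leading byte 0xC6 = 11000110 → 2-byte char #4 = C6 A1.
Offset 12: leading byte 0xF3 = 11110011 → 4-byte char #5 = F3 84 AE BF.
Offset 16: leading byte 0xE2 = 11100010 → 3-byte char #6 = E2 8B 8F.
Offset 19: leading byte 0x21 = 00100001 → 1-byte char #7 = 21.
Leading byte 0x21 = 00100001 matches 0xxxxxxx → 1-byte sequence.
Byte 1: 0x21 = 00100001, payload 0100001 (7 bits).
Concatenate: 0100001 = 0x21 (7 bits → U+0021).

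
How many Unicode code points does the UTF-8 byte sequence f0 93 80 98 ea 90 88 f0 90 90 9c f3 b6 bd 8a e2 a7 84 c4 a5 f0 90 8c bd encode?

7

Byte at offset 0: 0xF0 = 11110000 → 4-byte char (#1). Advance 4.
Byte at offset 4: 0xEA = 11101010 → 3-byte char (#2). Advance 3.
Byte at offset 7: 0xF0 = 11110000 → 4-byte char (#3). Advance 4.
Byte at offset 11: 0xF3 = 11110011 → 4-byte char (#4). Advance 4.
Byte at offset 15: 0xE2 = 11100010 → 3-byte char (#5). Advance 3.
Byte at offset 18: 0xC4 = 11000100 → 2-byte char (#6). Advance 2.
Byte at offset 20: 0xF0 = 11110000 → 4-byte char (#7). Advance 4.
Reached end at offset 24 after 7 code points.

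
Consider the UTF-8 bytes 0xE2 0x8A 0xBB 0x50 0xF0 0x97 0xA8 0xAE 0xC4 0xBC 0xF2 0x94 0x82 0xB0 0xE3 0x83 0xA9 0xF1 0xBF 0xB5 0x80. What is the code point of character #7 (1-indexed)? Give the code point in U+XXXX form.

Offset 0: leading byte 0xE2 = 11100010 → 3-byte char #1 = E2 8A BB.
Offset 3: leading byte 0x50 = 01010000 → 1-byte char #2 = 50.
Offset 4: leading byte 0xF0 = 11110000 → 4-byte char #3 = F0 97 A8 AE.
Offset 8: leading byte 0xC4 = 11000100 → 2-byte char #4 = C4 BC.
Offset 10: leading byte 0xF2 = 11110010 → 4-byte char #5 = F2 94 82 B0.
Offset 14: leading byte 0xE3 = 11100011 → 3-byte char #6 = E3 83 A9.
Offset 17: leading byte 0xF1 = 11110001 → 4-byte char #7 = F1 BF B5 80.
Leading byte 0xF1 = 11110001 matches 11110xxx → 4-byte sequence.
Byte 1: 0xF1 = 11110001, payload 001 (3 bits).
Byte 2: 0xBF = 10111111 (10xxxxxx ✓), payload 111111.
Byte 3: 0xB5 = 10110101 (10xxxxxx ✓), payload 110101.
Byte 4: 0x80 = 10000000 (10xxxxxx ✓), payload 000000.
Concatenate: 001111111110101000000 = 0x7FD40 (21 bits → U+7FD40).

U+7FD40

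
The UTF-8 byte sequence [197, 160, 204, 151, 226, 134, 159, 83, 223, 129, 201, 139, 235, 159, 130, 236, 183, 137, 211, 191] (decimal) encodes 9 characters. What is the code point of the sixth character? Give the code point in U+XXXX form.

Offset 0: leading byte 0xC5 = 11000101 → 2-byte char #1 = C5 A0.
Offset 2: leading byte 0xCC = 11001100 → 2-byte char #2 = CC 97.
Offset 4: leading byte 0xE2 = 11100010 → 3-byte char #3 = E2 86 9F.
Offset 7: leading byte 0x53 = 01010011 → 1-byte char #4 = 53.
Offset 8: leading byte 0xDF = 11011111 → 2-byte char #5 = DF 81.
Offset 10: leading byte 0xC9 = 11001001 → 2-byte char #6 = C9 8B.
Leading byte 0xC9 = 11001001 matches 110xxxxx → 2-byte sequence.
Byte 1: 0xC9 = 11001001, payload 01001 (5 bits).
Byte 2: 0x8B = 10001011 (10xxxxxx ✓), payload 001011.
Concatenate: 01001001011 = 0x24B (11 bits → U+024B).

U+024B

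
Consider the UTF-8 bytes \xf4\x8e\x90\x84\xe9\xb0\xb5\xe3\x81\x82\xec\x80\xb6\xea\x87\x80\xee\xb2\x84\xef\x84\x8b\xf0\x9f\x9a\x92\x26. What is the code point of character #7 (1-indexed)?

U+F10B

Offset 0: leading byte 0xF4 = 11110100 → 4-byte char #1 = F4 8E 90 84.
Offset 4: leading byte 0xE9 = 11101001 → 3-byte char #2 = E9 B0 B5.
Offset 7: leading byte 0xE3 = 11100011 → 3-byte char #3 = E3 81 82.
Offset 10: leading byte 0xEC = 11101100 → 3-byte char #4 = EC 80 B6.
Offset 13: leading byte 0xEA = 11101010 → 3-byte char #5 = EA 87 80.
Offset 16: leading byte 0xEE = 11101110 → 3-byte char #6 = EE B2 84.
Offset 19: leading byte 0xEF = 11101111 → 3-byte char #7 = EF 84 8B.
Leading byte 0xEF = 11101111 matches 1110xxxx → 3-byte sequence.
Byte 1: 0xEF = 11101111, payload 1111 (4 bits).
Byte 2: 0x84 = 10000100 (10xxxxxx ✓), payload 000100.
Byte 3: 0x8B = 10001011 (10xxxxxx ✓), payload 001011.
Concatenate: 1111000100001011 = 0xF10B (16 bits → U+F10B).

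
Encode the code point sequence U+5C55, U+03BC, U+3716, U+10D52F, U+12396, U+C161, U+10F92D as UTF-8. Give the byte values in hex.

E5 B1 95 CE BC E3 9C 96 F4 8D 94 AF F0 92 8E 96 EC 85 A1 F4 8F A4 AD

U+5C55: 3-byte form → E5 B1 95.
U+03BC: 2-byte form → CE BC.
U+3716: 3-byte form → E3 9C 96.
U+10D52F: 4-byte form → F4 8D 94 AF.
U+12396: 4-byte form → F0 92 8E 96.
U+C161: 3-byte form → EC 85 A1.
U+10F92D: 4-byte form → F4 8F A4 AD.
Concatenated (23 bytes): E5 B1 95 CE BC E3 9C 96 F4 8D 94 AF F0 92 8E 96 EC 85 A1 F4 8F A4 AD.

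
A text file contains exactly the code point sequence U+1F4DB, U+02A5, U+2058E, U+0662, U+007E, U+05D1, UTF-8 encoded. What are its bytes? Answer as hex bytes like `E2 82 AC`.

F0 9F 93 9B CA A5 F0 A0 96 8E D9 A2 7E D7 91

U+1F4DB: 4-byte form → F0 9F 93 9B.
U+02A5: 2-byte form → CA A5.
U+2058E: 4-byte form → F0 A0 96 8E.
U+0662: 2-byte form → D9 A2.
U+007E: 1-byte form → 7E.
U+05D1: 2-byte form → D7 91.
Concatenated (15 bytes): F0 9F 93 9B CA A5 F0 A0 96 8E D9 A2 7E D7 91.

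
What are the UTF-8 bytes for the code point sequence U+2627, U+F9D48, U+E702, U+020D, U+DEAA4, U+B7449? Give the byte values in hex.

U+2627: 3-byte form → E2 98 A7.
U+F9D48: 4-byte form → F3 B9 B5 88.
U+E702: 3-byte form → EE 9C 82.
U+020D: 2-byte form → C8 8D.
U+DEAA4: 4-byte form → F3 9E AA A4.
U+B7449: 4-byte form → F2 B7 91 89.
Concatenated (20 bytes): E2 98 A7 F3 B9 B5 88 EE 9C 82 C8 8D F3 9E AA A4 F2 B7 91 89.

E2 98 A7 F3 B9 B5 88 EE 9C 82 C8 8D F3 9E AA A4 F2 B7 91 89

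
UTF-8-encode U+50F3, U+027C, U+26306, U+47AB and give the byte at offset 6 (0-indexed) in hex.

0xA6

U+50F3 → 3-byte form E5 83 B3 at offsets 0–2.
U+027C → 2-byte form C9 BC at offsets 3–4.
U+26306 → 4-byte form F0 A6 8C 86 at offsets 5–8.
Offset 6 falls in char 3's range; it's byte 2 of F0 A6 8C 86 = 0xA6.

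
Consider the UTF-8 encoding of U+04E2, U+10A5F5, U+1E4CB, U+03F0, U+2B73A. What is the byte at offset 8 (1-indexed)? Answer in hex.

1-indexed offset 8 is 0-indexed offset 7.
U+04E2 → 2-byte form D3 A2 at offsets 0–1.
U+10A5F5 → 4-byte form F4 8A 97 B5 at offsets 2–5.
U+1E4CB → 4-byte form F0 9E 93 8B at offsets 6–9.
Offset 7 falls in char 3's range; it's byte 2 of F0 9E 93 8B = 0x9E.

0x9E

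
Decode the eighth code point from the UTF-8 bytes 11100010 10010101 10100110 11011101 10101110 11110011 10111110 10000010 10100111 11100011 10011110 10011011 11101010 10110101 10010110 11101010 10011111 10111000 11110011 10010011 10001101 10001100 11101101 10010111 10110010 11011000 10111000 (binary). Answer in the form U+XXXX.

U+D5F2

Offset 0: leading byte 0xE2 = 11100010 → 3-byte char #1 = E2 95 A6.
Offset 3: leading byte 0xDD = 11011101 → 2-byte char #2 = DD AE.
Offset 5: leading byte 0xF3 = 11110011 → 4-byte char #3 = F3 BE 82 A7.
Offset 9: leading byte 0xE3 = 11100011 → 3-byte char #4 = E3 9E 9B.
Offset 12: leading byte 0xEA = 11101010 → 3-byte char #5 = EA B5 96.
Offset 15: leading byte 0xEA = 11101010 → 3-byte char #6 = EA 9F B8.
Offset 18: leading byte 0xF3 = 11110011 → 4-byte char #7 = F3 93 8D 8C.
Offset 22: leading byte 0xED = 11101101 → 3-byte char #8 = ED 97 B2.
Leading byte 0xED = 11101101 matches 1110xxxx → 3-byte sequence.
Byte 1: 0xED = 11101101, payload 1101 (4 bits).
Byte 2: 0x97 = 10010111 (10xxxxxx ✓), payload 010111.
Byte 3: 0xB2 = 10110010 (10xxxxxx ✓), payload 110010.
Concatenate: 1101010111110010 = 0xD5F2 (16 bits → U+D5F2).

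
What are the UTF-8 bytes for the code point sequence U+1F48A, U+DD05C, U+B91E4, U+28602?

U+1F48A: 4-byte form → F0 9F 92 8A.
U+DD05C: 4-byte form → F3 9D 81 9C.
U+B91E4: 4-byte form → F2 B9 87 A4.
U+28602: 4-byte form → F0 A8 98 82.
Concatenated (16 bytes): F0 9F 92 8A F3 9D 81 9C F2 B9 87 A4 F0 A8 98 82.

F0 9F 92 8A F3 9D 81 9C F2 B9 87 A4 F0 A8 98 82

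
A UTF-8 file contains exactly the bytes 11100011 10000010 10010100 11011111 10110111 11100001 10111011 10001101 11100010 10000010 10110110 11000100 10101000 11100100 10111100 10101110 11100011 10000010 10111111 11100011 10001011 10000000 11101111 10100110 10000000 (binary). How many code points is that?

9

Byte at offset 0: 0xE3 = 11100011 → 3-byte char (#1). Advance 3.
Byte at offset 3: 0xDF = 11011111 → 2-byte char (#2). Advance 2.
Byte at offset 5: 0xE1 = 11100001 → 3-byte char (#3). Advance 3.
Byte at offset 8: 0xE2 = 11100010 → 3-byte char (#4). Advance 3.
Byte at offset 11: 0xC4 = 11000100 → 2-byte char (#5). Advance 2.
Byte at offset 13: 0xE4 = 11100100 → 3-byte char (#6). Advance 3.
Byte at offset 16: 0xE3 = 11100011 → 3-byte char (#7). Advance 3.
Byte at offset 19: 0xE3 = 11100011 → 3-byte char (#8). Advance 3.
Byte at offset 22: 0xEF = 11101111 → 3-byte char (#9). Advance 3.
Reached end at offset 25 after 9 code points.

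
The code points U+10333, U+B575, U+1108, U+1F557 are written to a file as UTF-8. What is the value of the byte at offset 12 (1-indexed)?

1-indexed offset 12 is 0-indexed offset 11.
U+10333 → 4-byte form F0 90 8C B3 at offsets 0–3.
U+B575 → 3-byte form EB 95 B5 at offsets 4–6.
U+1108 → 3-byte form E1 84 88 at offsets 7–9.
U+1F557 → 4-byte form F0 9F 95 97 at offsets 10–13.
Offset 11 falls in char 4's range; it's byte 2 of F0 9F 95 97 = 0x9F.

0x9F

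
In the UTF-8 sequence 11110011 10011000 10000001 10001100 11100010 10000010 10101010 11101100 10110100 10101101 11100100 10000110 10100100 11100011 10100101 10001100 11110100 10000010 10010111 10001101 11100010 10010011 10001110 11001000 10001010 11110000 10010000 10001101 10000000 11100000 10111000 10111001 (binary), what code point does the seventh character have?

Offset 0: leading byte 0xF3 = 11110011 → 4-byte char #1 = F3 98 81 8C.
Offset 4: leading byte 0xE2 = 11100010 → 3-byte char #2 = E2 82 AA.
Offset 7: leading byte 0xEC = 11101100 → 3-byte char #3 = EC B4 AD.
Offset 10: leading byte 0xE4 = 11100100 → 3-byte char #4 = E4 86 A4.
Offset 13: leading byte 0xE3 = 11100011 → 3-byte char #5 = E3 A5 8C.
Offset 16: leading byte 0xF4 = 11110100 → 4-byte char #6 = F4 82 97 8D.
Offset 20: leading byte 0xE2 = 11100010 → 3-byte char #7 = E2 93 8E.
Leading byte 0xE2 = 11100010 matches 1110xxxx → 3-byte sequence.
Byte 1: 0xE2 = 11100010, payload 0010 (4 bits).
Byte 2: 0x93 = 10010011 (10xxxxxx ✓), payload 010011.
Byte 3: 0x8E = 10001110 (10xxxxxx ✓), payload 001110.
Concatenate: 0010010011001110 = 0x24CE (16 bits → U+24CE).

U+24CE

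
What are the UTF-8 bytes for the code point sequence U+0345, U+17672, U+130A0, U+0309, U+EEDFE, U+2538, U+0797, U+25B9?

U+0345: 2-byte form → CD 85.
U+17672: 4-byte form → F0 97 99 B2.
U+130A0: 4-byte form → F0 93 82 A0.
U+0309: 2-byte form → CC 89.
U+EEDFE: 4-byte form → F3 AE B7 BE.
U+2538: 3-byte form → E2 94 B8.
U+0797: 2-byte form → DE 97.
U+25B9: 3-byte form → E2 96 B9.
Concatenated (24 bytes): CD 85 F0 97 99 B2 F0 93 82 A0 CC 89 F3 AE B7 BE E2 94 B8 DE 97 E2 96 B9.

CD 85 F0 97 99 B2 F0 93 82 A0 CC 89 F3 AE B7 BE E2 94 B8 DE 97 E2 96 B9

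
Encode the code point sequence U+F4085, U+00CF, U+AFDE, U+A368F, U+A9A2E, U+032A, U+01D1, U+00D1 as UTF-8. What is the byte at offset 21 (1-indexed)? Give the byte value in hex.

1-indexed offset 21 is 0-indexed offset 20.
U+F4085 → 4-byte form F3 B4 82 85 at offsets 0–3.
U+00CF → 2-byte form C3 8F at offsets 4–5.
U+AFDE → 3-byte form EA BF 9E at offsets 6–8.
U+A368F → 4-byte form F2 A3 9A 8F at offsets 9–12.
U+A9A2E → 4-byte form F2 A9 A8 AE at offsets 13–16.
U+032A → 2-byte form CC AA at offsets 17–18.
U+01D1 → 2-byte form C7 91 at offsets 19–20.
Offset 20 falls in char 7's range; it's byte 2 of C7 91 = 0x91.

0x91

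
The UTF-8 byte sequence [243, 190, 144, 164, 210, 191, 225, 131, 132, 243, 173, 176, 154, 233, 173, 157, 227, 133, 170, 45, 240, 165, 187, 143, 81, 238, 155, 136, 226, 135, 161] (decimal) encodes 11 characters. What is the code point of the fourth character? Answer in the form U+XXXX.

U+EDC1A

Offset 0: leading byte 0xF3 = 11110011 → 4-byte char #1 = F3 BE 90 A4.
Offset 4: leading byte 0xD2 = 11010010 → 2-byte char #2 = D2 BF.
Offset 6: leading byte 0xE1 = 11100001 → 3-byte char #3 = E1 83 84.
Offset 9: leading byte 0xF3 = 11110011 → 4-byte char #4 = F3 AD B0 9A.
Leading byte 0xF3 = 11110011 matches 11110xxx → 4-byte sequence.
Byte 1: 0xF3 = 11110011, payload 011 (3 bits).
Byte 2: 0xAD = 10101101 (10xxxxxx ✓), payload 101101.
Byte 3: 0xB0 = 10110000 (10xxxxxx ✓), payload 110000.
Byte 4: 0x9A = 10011010 (10xxxxxx ✓), payload 011010.
Concatenate: 011101101110000011010 = 0xEDC1A (21 bits → U+EDC1A).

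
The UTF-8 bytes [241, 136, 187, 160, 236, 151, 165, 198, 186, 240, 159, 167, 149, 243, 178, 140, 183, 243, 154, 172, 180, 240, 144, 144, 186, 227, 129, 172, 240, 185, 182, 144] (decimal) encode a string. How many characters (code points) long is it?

9

Byte at offset 0: 0xF1 = 11110001 → 4-byte char (#1). Advance 4.
Byte at offset 4: 0xEC = 11101100 → 3-byte char (#2). Advance 3.
Byte at offset 7: 0xC6 = 11000110 → 2-byte char (#3). Advance 2.
Byte at offset 9: 0xF0 = 11110000 → 4-byte char (#4). Advance 4.
Byte at offset 13: 0xF3 = 11110011 → 4-byte char (#5). Advance 4.
Byte at offset 17: 0xF3 = 11110011 → 4-byte char (#6). Advance 4.
Byte at offset 21: 0xF0 = 11110000 → 4-byte char (#7). Advance 4.
Byte at offset 25: 0xE3 = 11100011 → 3-byte char (#8). Advance 3.
Byte at offset 28: 0xF0 = 11110000 → 4-byte char (#9). Advance 4.
Reached end at offset 32 after 9 code points.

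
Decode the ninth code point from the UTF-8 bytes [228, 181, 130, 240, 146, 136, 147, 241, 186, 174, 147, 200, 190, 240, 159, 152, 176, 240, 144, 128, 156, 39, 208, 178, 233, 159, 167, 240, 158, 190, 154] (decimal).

Offset 0: leading byte 0xE4 = 11100100 → 3-byte char #1 = E4 B5 82.
Offset 3: leading byte 0xF0 = 11110000 → 4-byte char #2 = F0 92 88 93.
Offset 7: leading byte 0xF1 = 11110001 → 4-byte char #3 = F1 BA AE 93.
Offset 11: leading byte 0xC8 = 11001000 → 2-byte char #4 = C8 BE.
Offset 13: leading byte 0xF0 = 11110000 → 4-byte char #5 = F0 9F 98 B0.
Offset 17: leading byte 0xF0 = 11110000 → 4-byte char #6 = F0 90 80 9C.
Offset 21: leading byte 0x27 = 00100111 → 1-byte char #7 = 27.
Offset 22: leading byte 0xD0 = 11010000 → 2-byte char #8 = D0 B2.
Offset 24: leading byte 0xE9 = 11101001 → 3-byte char #9 = E9 9F A7.
Leading byte 0xE9 = 11101001 matches 1110xxxx → 3-byte sequence.
Byte 1: 0xE9 = 11101001, payload 1001 (4 bits).
Byte 2: 0x9F = 10011111 (10xxxxxx ✓), payload 011111.
Byte 3: 0xA7 = 10100111 (10xxxxxx ✓), payload 100111.
Concatenate: 1001011111100111 = 0x97E7 (16 bits → U+97E7).

U+97E7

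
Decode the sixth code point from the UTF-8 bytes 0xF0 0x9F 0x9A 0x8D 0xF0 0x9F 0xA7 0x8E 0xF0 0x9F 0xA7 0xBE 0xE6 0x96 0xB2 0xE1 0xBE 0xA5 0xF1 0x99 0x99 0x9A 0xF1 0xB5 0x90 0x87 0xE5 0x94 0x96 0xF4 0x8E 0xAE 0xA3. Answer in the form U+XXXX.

U+5965A

Offset 0: leading byte 0xF0 = 11110000 → 4-byte char #1 = F0 9F 9A 8D.
Offset 4: leading byte 0xF0 = 11110000 → 4-byte char #2 = F0 9F A7 8E.
Offset 8: leading byte 0xF0 = 11110000 → 4-byte char #3 = F0 9F A7 BE.
Offset 12: leading byte 0xE6 = 11100110 → 3-byte char #4 = E6 96 B2.
Offset 15: leading byte 0xE1 = 11100001 → 3-byte char #5 = E1 BE A5.
Offset 18: leading byte 0xF1 = 11110001 → 4-byte char #6 = F1 99 99 9A.
Leading byte 0xF1 = 11110001 matches 11110xxx → 4-byte sequence.
Byte 1: 0xF1 = 11110001, payload 001 (3 bits).
Byte 2: 0x99 = 10011001 (10xxxxxx ✓), payload 011001.
Byte 3: 0x99 = 10011001 (10xxxxxx ✓), payload 011001.
Byte 4: 0x9A = 10011010 (10xxxxxx ✓), payload 011010.
Concatenate: 001011001011001011010 = 0x5965A (21 bits → U+5965A).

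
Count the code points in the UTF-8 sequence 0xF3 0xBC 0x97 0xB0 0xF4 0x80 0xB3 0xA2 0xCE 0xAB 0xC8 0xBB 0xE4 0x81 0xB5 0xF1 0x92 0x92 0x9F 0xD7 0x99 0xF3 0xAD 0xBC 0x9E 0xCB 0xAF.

Byte at offset 0: 0xF3 = 11110011 → 4-byte char (#1). Advance 4.
Byte at offset 4: 0xF4 = 11110100 → 4-byte char (#2). Advance 4.
Byte at offset 8: 0xCE = 11001110 → 2-byte char (#3). Advance 2.
Byte at offset 10: 0xC8 = 11001000 → 2-byte char (#4). Advance 2.
Byte at offset 12: 0xE4 = 11100100 → 3-byte char (#5). Advance 3.
Byte at offset 15: 0xF1 = 11110001 → 4-byte char (#6). Advance 4.
Byte at offset 19: 0xD7 = 11010111 → 2-byte char (#7). Advance 2.
Byte at offset 21: 0xF3 = 11110011 → 4-byte char (#8). Advance 4.
Byte at offset 25: 0xCB = 11001011 → 2-byte char (#9). Advance 2.
Reached end at offset 27 after 9 code points.

9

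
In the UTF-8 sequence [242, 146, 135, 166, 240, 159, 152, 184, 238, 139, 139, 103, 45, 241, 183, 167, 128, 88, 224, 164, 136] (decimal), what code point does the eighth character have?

Offset 0: leading byte 0xF2 = 11110010 → 4-byte char #1 = F2 92 87 A6.
Offset 4: leading byte 0xF0 = 11110000 → 4-byte char #2 = F0 9F 98 B8.
Offset 8: leading byte 0xEE = 11101110 → 3-byte char #3 = EE 8B 8B.
Offset 11: leading byte 0x67 = 01100111 → 1-byte char #4 = 67.
Offset 12: leading byte 0x2D = 00101101 → 1-byte char #5 = 2D.
Offset 13: leading byte 0xF1 = 11110001 → 4-byte char #6 = F1 B7 A7 80.
Offset 17: leading byte 0x58 = 01011000 → 1-byte char #7 = 58.
Offset 18: leading byte 0xE0 = 11100000 → 3-byte char #8 = E0 A4 88.
Leading byte 0xE0 = 11100000 matches 1110xxxx → 3-byte sequence.
Byte 1: 0xE0 = 11100000, payload 0000 (4 bits).
Byte 2: 0xA4 = 10100100 (10xxxxxx ✓), payload 100100.
Byte 3: 0x88 = 10001000 (10xxxxxx ✓), payload 001000.
Concatenate: 0000100100001000 = 0x908 (16 bits → U+0908).

U+0908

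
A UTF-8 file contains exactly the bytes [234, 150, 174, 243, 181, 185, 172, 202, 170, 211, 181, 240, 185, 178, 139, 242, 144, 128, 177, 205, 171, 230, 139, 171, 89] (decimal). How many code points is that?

Byte at offset 0: 0xEA = 11101010 → 3-byte char (#1). Advance 3.
Byte at offset 3: 0xF3 = 11110011 → 4-byte char (#2). Advance 4.
Byte at offset 7: 0xCA = 11001010 → 2-byte char (#3). Advance 2.
Byte at offset 9: 0xD3 = 11010011 → 2-byte char (#4). Advance 2.
Byte at offset 11: 0xF0 = 11110000 → 4-byte char (#5). Advance 4.
Byte at offset 15: 0xF2 = 11110010 → 4-byte char (#6). Advance 4.
Byte at offset 19: 0xCD = 11001101 → 2-byte char (#7). Advance 2.
Byte at offset 21: 0xE6 = 11100110 → 3-byte char (#8). Advance 3.
Byte at offset 24: 0x59 = 01011001 → 1-byte char (#9). Advance 1.
Reached end at offset 25 after 9 code points.

9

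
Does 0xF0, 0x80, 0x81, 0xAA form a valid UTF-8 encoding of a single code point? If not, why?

Leading byte 0xF0 = 11110000 → 4-byte form.
Continuation bytes all match 10xxxxxx. Payload decodes to 0x6A.
But 0x6A < 0x10000, the minimum for a 4-byte sequence — this is an overlong encoding.

invalid (overlong encoding)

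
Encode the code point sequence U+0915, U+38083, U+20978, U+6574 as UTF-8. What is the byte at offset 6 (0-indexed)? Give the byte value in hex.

0x83

U+0915 → 3-byte form E0 A4 95 at offsets 0–2.
U+38083 → 4-byte form F0 B8 82 83 at offsets 3–6.
Offset 6 falls in char 2's range; it's byte 4 of F0 B8 82 83 = 0x83.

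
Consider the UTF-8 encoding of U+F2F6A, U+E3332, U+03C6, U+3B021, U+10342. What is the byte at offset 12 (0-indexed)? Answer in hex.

0x80

U+F2F6A → 4-byte form F3 B2 BD AA at offsets 0–3.
U+E3332 → 4-byte form F3 A3 8C B2 at offsets 4–7.
U+03C6 → 2-byte form CF 86 at offsets 8–9.
U+3B021 → 4-byte form F0 BB 80 A1 at offsets 10–13.
Offset 12 falls in char 4's range; it's byte 3 of F0 BB 80 A1 = 0x80.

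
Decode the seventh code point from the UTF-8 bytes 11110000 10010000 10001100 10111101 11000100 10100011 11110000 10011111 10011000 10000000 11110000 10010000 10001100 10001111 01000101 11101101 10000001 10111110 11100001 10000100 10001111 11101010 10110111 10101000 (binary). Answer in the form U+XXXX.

Offset 0: leading byte 0xF0 = 11110000 → 4-byte char #1 = F0 90 8C BD.
Offset 4: leading byte 0xC4 = 11000100 → 2-byte char #2 = C4 A3.
Offset 6: leading byte 0xF0 = 11110000 → 4-byte char #3 = F0 9F 98 80.
Offset 10: leading byte 0xF0 = 11110000 → 4-byte char #4 = F0 90 8C 8F.
Offset 14: leading byte 0x45 = 01000101 → 1-byte char #5 = 45.
Offset 15: leading byte 0xED = 11101101 → 3-byte char #6 = ED 81 BE.
Offset 18: leading byte 0xE1 = 11100001 → 3-byte char #7 = E1 84 8F.
Leading byte 0xE1 = 11100001 matches 1110xxxx → 3-byte sequence.
Byte 1: 0xE1 = 11100001, payload 0001 (4 bits).
Byte 2: 0x84 = 10000100 (10xxxxxx ✓), payload 000100.
Byte 3: 0x8F = 10001111 (10xxxxxx ✓), payload 001111.
Concatenate: 0001000100001111 = 0x110F (16 bits → U+110F).

U+110F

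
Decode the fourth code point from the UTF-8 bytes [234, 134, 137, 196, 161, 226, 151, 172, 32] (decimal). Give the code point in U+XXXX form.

U+0020

Offset 0: leading byte 0xEA = 11101010 → 3-byte char #1 = EA 86 89.
Offset 3: leading byte 0xC4 = 11000100 → 2-byte char #2 = C4 A1.
Offset 5: leading byte 0xE2 = 11100010 → 3-byte char #3 = E2 97 AC.
Offset 8: leading byte 0x20 = 00100000 → 1-byte char #4 = 20.
Leading byte 0x20 = 00100000 matches 0xxxxxxx → 1-byte sequence.
Byte 1: 0x20 = 00100000, payload 0100000 (7 bits).
Concatenate: 0100000 = 0x20 (7 bits → U+0020).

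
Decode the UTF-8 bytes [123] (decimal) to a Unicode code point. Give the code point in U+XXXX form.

U+007B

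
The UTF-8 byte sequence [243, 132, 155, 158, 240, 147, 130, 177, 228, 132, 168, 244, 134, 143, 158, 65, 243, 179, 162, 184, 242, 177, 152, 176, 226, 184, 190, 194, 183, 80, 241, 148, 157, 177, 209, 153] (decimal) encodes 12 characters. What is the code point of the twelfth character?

U+0459

Offset 0: leading byte 0xF3 = 11110011 → 4-byte char #1 = F3 84 9B 9E.
Offset 4: leading byte 0xF0 = 11110000 → 4-byte char #2 = F0 93 82 B1.
Offset 8: leading byte 0xE4 = 11100100 → 3-byte char #3 = E4 84 A8.
Offset 11: leading byte 0xF4 = 11110100 → 4-byte char #4 = F4 86 8F 9E.
Offset 15: leading byte 0x41 = 01000001 → 1-byte char #5 = 41.
Offset 16: leading byte 0xF3 = 11110011 → 4-byte char #6 = F3 B3 A2 B8.
Offset 20: leading byte 0xF2 = 11110010 → 4-byte char #7 = F2 B1 98 B0.
Offset 24: leading byte 0xE2 = 11100010 → 3-byte char #8 = E2 B8 BE.
Offset 27: leading byte 0xC2 = 11000010 → 2-byte char #9 = C2 B7.
Offset 29: leading byte 0x50 = 01010000 → 1-byte char #10 = 50.
Offset 30: leading byte 0xF1 = 11110001 → 4-byte char #11 = F1 94 9D B1.
Offset 34: leading byte 0xD1 = 11010001 → 2-byte char #12 = D1 99.
Leading byte 0xD1 = 11010001 matches 110xxxxx → 2-byte sequence.
Byte 1: 0xD1 = 11010001, payload 10001 (5 bits).
Byte 2: 0x99 = 10011001 (10xxxxxx ✓), payload 011001.
Concatenate: 10001011001 = 0x459 (11 bits → U+0459).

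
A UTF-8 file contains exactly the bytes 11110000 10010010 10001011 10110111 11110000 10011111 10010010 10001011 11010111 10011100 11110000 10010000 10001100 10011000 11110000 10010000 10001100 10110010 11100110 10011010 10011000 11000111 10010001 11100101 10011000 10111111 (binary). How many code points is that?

Byte at offset 0: 0xF0 = 11110000 → 4-byte char (#1). Advance 4.
Byte at offset 4: 0xF0 = 11110000 → 4-byte char (#2). Advance 4.
Byte at offset 8: 0xD7 = 11010111 → 2-byte char (#3). Advance 2.
Byte at offset 10: 0xF0 = 11110000 → 4-byte char (#4). Advance 4.
Byte at offset 14: 0xF0 = 11110000 → 4-byte char (#5). Advance 4.
Byte at offset 18: 0xE6 = 11100110 → 3-byte char (#6). Advance 3.
Byte at offset 21: 0xC7 = 11000111 → 2-byte char (#7). Advance 2.
Byte at offset 23: 0xE5 = 11100101 → 3-byte char (#8). Advance 3.
Reached end at offset 26 after 8 code points.

8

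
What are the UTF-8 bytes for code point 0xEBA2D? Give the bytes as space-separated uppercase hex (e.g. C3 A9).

F3 AB A8 AD

U+EBA2D = 0xEBA2D = 965165 decimal. In range U+10000–U+10FFFF → 4-byte form: 11110xxx 10xxxxxx 10xxxxxx 10xxxxxx.
Binary (21 bits): 011101011101000101101.
Split 3+6+6+6: 011 | 101011 | 101000 | 101101.
Byte 1: 11110011 = 0xF3.
Byte 2: 10101011 = 0xAB.
Byte 3: 10101000 = 0xA8.
Byte 4: 10101101 = 0xAD.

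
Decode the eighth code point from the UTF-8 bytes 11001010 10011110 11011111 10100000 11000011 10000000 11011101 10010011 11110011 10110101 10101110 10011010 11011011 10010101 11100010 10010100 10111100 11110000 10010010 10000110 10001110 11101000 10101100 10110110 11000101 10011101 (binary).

U+1218E

Offset 0: leading byte 0xCA = 11001010 → 2-byte char #1 = CA 9E.
Offset 2: leading byte 0xDF = 11011111 → 2-byte char #2 = DF A0.
Offset 4: leading byte 0xC3 = 11000011 → 2-byte char #3 = C3 80.
Offset 6: leading byte 0xDD = 11011101 → 2-byte char #4 = DD 93.
Offset 8: leading byte 0xF3 = 11110011 → 4-byte char #5 = F3 B5 AE 9A.
Offset 12: leading byte 0xDB = 11011011 → 2-byte char #6 = DB 95.
Offset 14: leading byte 0xE2 = 11100010 → 3-byte char #7 = E2 94 BC.
Offset 17: leading byte 0xF0 = 11110000 → 4-byte char #8 = F0 92 86 8E.
Leading byte 0xF0 = 11110000 matches 11110xxx → 4-byte sequence.
Byte 1: 0xF0 = 11110000, payload 000 (3 bits).
Byte 2: 0x92 = 10010010 (10xxxxxx ✓), payload 010010.
Byte 3: 0x86 = 10000110 (10xxxxxx ✓), payload 000110.
Byte 4: 0x8E = 10001110 (10xxxxxx ✓), payload 001110.
Concatenate: 000010010000110001110 = 0x1218E (21 bits → U+1218E).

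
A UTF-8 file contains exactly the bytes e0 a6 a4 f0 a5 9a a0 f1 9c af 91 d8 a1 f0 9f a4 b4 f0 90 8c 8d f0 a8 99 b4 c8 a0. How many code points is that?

8

Byte at offset 0: 0xE0 = 11100000 → 3-byte char (#1). Advance 3.
Byte at offset 3: 0xF0 = 11110000 → 4-byte char (#2). Advance 4.
Byte at offset 7: 0xF1 = 11110001 → 4-byte char (#3). Advance 4.
Byte at offset 11: 0xD8 = 11011000 → 2-byte char (#4). Advance 2.
Byte at offset 13: 0xF0 = 11110000 → 4-byte char (#5). Advance 4.
Byte at offset 17: 0xF0 = 11110000 → 4-byte char (#6). Advance 4.
Byte at offset 21: 0xF0 = 11110000 → 4-byte char (#7). Advance 4.
Byte at offset 25: 0xC8 = 11001000 → 2-byte char (#8). Advance 2.
Reached end at offset 27 after 8 code points.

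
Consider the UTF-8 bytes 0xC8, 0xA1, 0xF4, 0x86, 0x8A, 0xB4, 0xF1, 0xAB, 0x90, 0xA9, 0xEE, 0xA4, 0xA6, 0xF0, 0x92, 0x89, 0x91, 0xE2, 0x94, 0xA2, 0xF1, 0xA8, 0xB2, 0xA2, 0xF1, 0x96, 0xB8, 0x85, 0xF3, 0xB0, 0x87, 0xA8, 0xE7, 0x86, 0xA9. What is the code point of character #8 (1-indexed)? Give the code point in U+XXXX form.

Offset 0: leading byte 0xC8 = 11001000 → 2-byte char #1 = C8 A1.
Offset 2: leading byte 0xF4 = 11110100 → 4-byte char #2 = F4 86 8A B4.
Offset 6: leading byte 0xF1 = 11110001 → 4-byte char #3 = F1 AB 90 A9.
Offset 10: leading byte 0xEE = 11101110 → 3-byte char #4 = EE A4 A6.
Offset 13: leading byte 0xF0 = 11110000 → 4-byte char #5 = F0 92 89 91.
Offset 17: leading byte 0xE2 = 11100010 → 3-byte char #6 = E2 94 A2.
Offset 20: leading byte 0xF1 = 11110001 → 4-byte char #7 = F1 A8 B2 A2.
Offset 24: leading byte 0xF1 = 11110001 → 4-byte char #8 = F1 96 B8 85.
Leading byte 0xF1 = 11110001 matches 11110xxx → 4-byte sequence.
Byte 1: 0xF1 = 11110001, payload 001 (3 bits).
Byte 2: 0x96 = 10010110 (10xxxxxx ✓), payload 010110.
Byte 3: 0xB8 = 10111000 (10xxxxxx ✓), payload 111000.
Byte 4: 0x85 = 10000101 (10xxxxxx ✓), payload 000101.
Concatenate: 001010110111000000101 = 0x56E05 (21 bits → U+56E05).

U+56E05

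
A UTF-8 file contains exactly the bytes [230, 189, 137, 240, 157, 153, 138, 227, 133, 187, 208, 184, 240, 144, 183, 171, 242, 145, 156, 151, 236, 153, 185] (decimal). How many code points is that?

7

Byte at offset 0: 0xE6 = 11100110 → 3-byte char (#1). Advance 3.
Byte at offset 3: 0xF0 = 11110000 → 4-byte char (#2). Advance 4.
Byte at offset 7: 0xE3 = 11100011 → 3-byte char (#3). Advance 3.
Byte at offset 10: 0xD0 = 11010000 → 2-byte char (#4). Advance 2.
Byte at offset 12: 0xF0 = 11110000 → 4-byte char (#5). Advance 4.
Byte at offset 16: 0xF2 = 11110010 → 4-byte char (#6). Advance 4.
Byte at offset 20: 0xEC = 11101100 → 3-byte char (#7). Advance 3.
Reached end at offset 23 after 7 code points.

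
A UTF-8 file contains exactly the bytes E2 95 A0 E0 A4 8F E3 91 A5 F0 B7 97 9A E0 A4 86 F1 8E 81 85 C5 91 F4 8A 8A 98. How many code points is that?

Byte at offset 0: 0xE2 = 11100010 → 3-byte char (#1). Advance 3.
Byte at offset 3: 0xE0 = 11100000 → 3-byte char (#2). Advance 3.
Byte at offset 6: 0xE3 = 11100011 → 3-byte char (#3). Advance 3.
Byte at offset 9: 0xF0 = 11110000 → 4-byte char (#4). Advance 4.
Byte at offset 13: 0xE0 = 11100000 → 3-byte char (#5). Advance 3.
Byte at offset 16: 0xF1 = 11110001 → 4-byte char (#6). Advance 4.
Byte at offset 20: 0xC5 = 11000101 → 2-byte char (#7). Advance 2.
Byte at offset 22: 0xF4 = 11110100 → 4-byte char (#8). Advance 4.
Reached end at offset 26 after 8 code points.

8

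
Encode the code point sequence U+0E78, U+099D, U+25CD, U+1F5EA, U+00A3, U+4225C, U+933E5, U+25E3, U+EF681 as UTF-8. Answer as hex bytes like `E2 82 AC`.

E0 B9 B8 E0 A6 9D E2 97 8D F0 9F 97 AA C2 A3 F1 82 89 9C F2 93 8F A5 E2 97 A3 F3 AF 9A 81

U+0E78: 3-byte form → E0 B9 B8.
U+099D: 3-byte form → E0 A6 9D.
U+25CD: 3-byte form → E2 97 8D.
U+1F5EA: 4-byte form → F0 9F 97 AA.
U+00A3: 2-byte form → C2 A3.
U+4225C: 4-byte form → F1 82 89 9C.
U+933E5: 4-byte form → F2 93 8F A5.
U+25E3: 3-byte form → E2 97 A3.
U+EF681: 4-byte form → F3 AF 9A 81.
Concatenated (30 bytes): E0 B9 B8 E0 A6 9D E2 97 8D F0 9F 97 AA C2 A3 F1 82 89 9C F2 93 8F A5 E2 97 A3 F3 AF 9A 81.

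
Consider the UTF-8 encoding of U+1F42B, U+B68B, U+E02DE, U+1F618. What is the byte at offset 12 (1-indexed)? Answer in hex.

1-indexed offset 12 is 0-indexed offset 11.
U+1F42B → 4-byte form F0 9F 90 AB at offsets 0–3.
U+B68B → 3-byte form EB 9A 8B at offsets 4–6.
U+E02DE → 4-byte form F3 A0 8B 9E at offsets 7–10.
U+1F618 → 4-byte form F0 9F 98 98 at offsets 11–14.
Offset 11 falls in char 4's range; it's byte 1 of F0 9F 98 98 = 0xF0.

0xF0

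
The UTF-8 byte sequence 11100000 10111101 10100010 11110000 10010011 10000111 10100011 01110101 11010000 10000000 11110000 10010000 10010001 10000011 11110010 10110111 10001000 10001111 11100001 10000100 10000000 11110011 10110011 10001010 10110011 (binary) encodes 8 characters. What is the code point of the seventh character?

Offset 0: leading byte 0xE0 = 11100000 → 3-byte char #1 = E0 BD A2.
Offset 3: leading byte 0xF0 = 11110000 → 4-byte char #2 = F0 93 87 A3.
Offset 7: leading byte 0x75 = 01110101 → 1-byte char #3 = 75.
Offset 8: leading byte 0xD0 = 11010000 → 2-byte char #4 = D0 80.
Offset 10: leading byte 0xF0 = 11110000 → 4-byte char #5 = F0 90 91 83.
Offset 14: leading byte 0xF2 = 11110010 → 4-byte char #6 = F2 B7 88 8F.
Offset 18: leading byte 0xE1 = 11100001 → 3-byte char #7 = E1 84 80.
Leading byte 0xE1 = 11100001 matches 1110xxxx → 3-byte sequence.
Byte 1: 0xE1 = 11100001, payload 0001 (4 bits).
Byte 2: 0x84 = 10000100 (10xxxxxx ✓), payload 000100.
Byte 3: 0x80 = 10000000 (10xxxxxx ✓), payload 000000.
Concatenate: 0001000100000000 = 0x1100 (16 bits → U+1100).

U+1100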